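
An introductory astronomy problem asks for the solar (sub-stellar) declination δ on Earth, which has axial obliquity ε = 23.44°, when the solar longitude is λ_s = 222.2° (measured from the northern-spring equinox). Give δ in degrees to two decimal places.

sin δ = sin ε · sin λ_s = sin 23.44° × sin 222.2° = -0.267203.
δ = arcsin(-0.267203) = -15.50°.

δ = -15.50°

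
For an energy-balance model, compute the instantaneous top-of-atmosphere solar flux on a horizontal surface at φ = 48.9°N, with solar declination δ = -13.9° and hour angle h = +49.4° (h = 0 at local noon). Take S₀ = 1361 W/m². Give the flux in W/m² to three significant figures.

cos θ_z = sin φ sin δ + cos φ cos δ cos h = -0.181027 + 0.415275 = 0.234248.
Flux = S₀ · cos θ_z = 1361 × 0.234248 = 318.8 W/m².

319 W/m²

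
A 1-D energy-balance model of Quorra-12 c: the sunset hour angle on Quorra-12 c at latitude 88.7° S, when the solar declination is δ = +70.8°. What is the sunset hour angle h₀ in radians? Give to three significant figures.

cos h₀ = −tan ϕ · tan δ = 126.5406 ≥ 1, so the host star never rises (polar night) and h₀ = 0.

h₀ = 0.00 rad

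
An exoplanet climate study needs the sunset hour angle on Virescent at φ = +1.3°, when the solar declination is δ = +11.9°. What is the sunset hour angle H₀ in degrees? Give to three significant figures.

H₀ = 90.3°

cos H₀ = −tan φ · tan δ = −tan(+1.3°) × tan(+11.900°) = -0.0048, so H₀ = 1.5756 rad = 90.27°.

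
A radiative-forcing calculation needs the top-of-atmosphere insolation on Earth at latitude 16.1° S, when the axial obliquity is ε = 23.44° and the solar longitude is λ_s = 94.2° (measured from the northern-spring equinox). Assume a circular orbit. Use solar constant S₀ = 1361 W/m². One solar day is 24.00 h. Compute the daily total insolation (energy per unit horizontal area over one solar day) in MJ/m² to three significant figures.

26.8 MJ/m²

Solar declination: sin δ = sin ε · sin λ_s = sin 23.44° × sin 94.2° = 0.39672, so δ = +23.373°.
cos H₀ = −tan(-16.1°) tan(+23.373°) = 0.1247, H₀ = 1.4457 rad.
Bracket: H₀ sin φ sin δ + cos φ cos δ sin H₀ = 1.4457×-0.27731×0.39672 + 0.96078×0.91794×0.99219 = -0.159048 + 0.875050 = 0.716002.
Q̄ = (S₀/π) × [bracket] = (1361/π) × 0.716002 = 310.19 W/m².
Daily total = Q̄ × 24.00 h × 3600 s/h = 310.19 × 24.00 × 3600 / 10⁶ = 26.80 MJ/m².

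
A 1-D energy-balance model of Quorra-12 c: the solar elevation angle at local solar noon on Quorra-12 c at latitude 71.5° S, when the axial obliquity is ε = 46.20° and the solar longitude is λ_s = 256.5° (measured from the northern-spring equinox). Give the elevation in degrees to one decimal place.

Solar declination: sin δ = sin ε · sin λ_s = sin 46.20° × sin 256.5° = -0.70182, so δ = -44.573°.
At local noon the hour angle is zero, so the zenith angle equals |φ − δ| = |-71.5° − (-44.573°)| = 26.927°.
Elevation = 90° − 26.927° = 63.1°.

63.1°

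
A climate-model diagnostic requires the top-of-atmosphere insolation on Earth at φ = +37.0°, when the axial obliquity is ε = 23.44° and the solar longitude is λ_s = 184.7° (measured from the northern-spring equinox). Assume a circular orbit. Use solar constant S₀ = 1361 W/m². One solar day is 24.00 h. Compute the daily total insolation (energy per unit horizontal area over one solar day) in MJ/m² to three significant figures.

28.7 MJ/m²

Solar declination: sin δ = sin ε · sin λ_s = sin 23.44° × sin 184.7° = -0.03259, so δ = -1.868°.
cos H₀ = −tan(+37.0°) tan(-1.868°) = 0.0246, H₀ = 1.5462 rad.
Bracket: H₀ sin φ sin δ + cos φ cos δ sin H₀ = 1.5462×0.60182×-0.03259 + 0.79864×0.99947×0.99970 = -0.030326 + 0.797977 = 0.767651.
Q̄ = (S₀/π) × [bracket] = (1361/π) × 0.767651 = 332.56 W/m².
Daily total = Q̄ × 24.00 h × 3600 s/h = 332.56 × 24.00 × 3600 / 10⁶ = 28.73 MJ/m².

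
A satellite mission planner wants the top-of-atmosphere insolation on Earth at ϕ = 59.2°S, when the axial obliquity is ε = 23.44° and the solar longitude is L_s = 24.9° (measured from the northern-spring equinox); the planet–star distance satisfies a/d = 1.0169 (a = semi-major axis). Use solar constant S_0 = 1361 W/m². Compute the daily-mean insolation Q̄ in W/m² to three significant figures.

Solar declination: sin δ = sin ε · sin L_s = sin 23.44° × sin 24.9° = 0.16748, so δ = +9.642°.
cos h₀ = −tan(-59.2°) tan(+9.642°) = 0.2850, h₀ = 1.2818 rad.
Bracket: h₀ sin ϕ sin δ + cos ϕ cos δ sin h₀ = 1.2818×-0.85896×0.16748 + 0.51204×0.98587×0.95853 = -0.184398 + 0.483871 = 0.299473.
Inverse-square distance factor (a/d)² = 1.0169² = 1.034086.
Q̄ = (S_0/π) × 1.034086 × [bracket] = (1361/π) × 1.034086 × 0.299473 = 134.2 W/m².

Q̄ ≈ 134 W/m²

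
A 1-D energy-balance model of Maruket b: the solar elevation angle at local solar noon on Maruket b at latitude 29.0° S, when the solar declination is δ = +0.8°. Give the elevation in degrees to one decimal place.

At local noon the hour angle is zero, so the zenith angle equals |φ − δ| = |-29.0° − (+0.800°)| = 29.800°.
Elevation = 90° − 29.800° = 60.2°.

60.2°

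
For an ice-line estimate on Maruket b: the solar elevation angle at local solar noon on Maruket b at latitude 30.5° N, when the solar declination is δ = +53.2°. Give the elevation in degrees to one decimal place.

67.3°

At local noon the hour angle is zero, so the zenith angle equals |φ − δ| = |+30.5° − (+53.200°)| = 22.700°.
Elevation = 90° − 22.700° = 67.3°.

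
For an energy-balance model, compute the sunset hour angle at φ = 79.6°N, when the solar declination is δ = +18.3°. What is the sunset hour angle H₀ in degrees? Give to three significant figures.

Sunrise equation: cos H₀ = −tan φ · tan δ = -1.8019 ≤ −1, so the Sun never sets (polar day) and H₀ = π.

H₀ = 180°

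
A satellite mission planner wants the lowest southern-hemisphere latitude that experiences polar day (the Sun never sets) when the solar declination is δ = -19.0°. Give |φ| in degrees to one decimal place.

Polar day requires cos H₀ = −tan φ tan δ ≤ −1, i.e. tan φ tan δ ≥ 1.
The boundary is |tan φ| · |tan δ| = 1, so |φ| = 90° − |δ| = 90° − 19.0° = 71.0° in the southern hemisphere.

|φ| = 71.0°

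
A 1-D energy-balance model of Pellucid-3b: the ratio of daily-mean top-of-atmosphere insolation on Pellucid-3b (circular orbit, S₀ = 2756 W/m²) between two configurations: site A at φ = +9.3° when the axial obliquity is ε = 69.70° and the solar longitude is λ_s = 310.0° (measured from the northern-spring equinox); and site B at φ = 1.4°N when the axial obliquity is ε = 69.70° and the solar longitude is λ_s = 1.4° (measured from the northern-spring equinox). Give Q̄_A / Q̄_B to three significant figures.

— Configuration A (φ=+9.3°):
Solar declination: sin δ = sin ε · sin λ_s = sin 69.70° × sin 310.0° = -0.71846, so δ = -45.928°.
cos H₀ = −tan(+9.3°) tan(-45.928°) = 0.1691, H₀ = 1.4008 rad.
Bracket: H₀ sin φ sin δ + cos φ cos δ sin H₀ = 1.4008×0.16160×-0.71846 + 0.98686×0.69556×0.98559 = -0.162637 + 0.676529 = 0.513892.
Q̄ = (S₀/π) × [bracket] = (2756/π) × 0.513892 = 450.82 W/m².
— Configuration B (φ=+1.4°):
Solar declination: sin δ = sin ε · sin λ_s = sin 69.70° × sin 1.4° = 0.02291, so δ = +1.313°.
cos H₀ = −tan(+1.4°) tan(+1.313°) = -0.0006, H₀ = 1.5714 rad.
Bracket: H₀ sin φ sin δ + cos φ cos δ sin H₀ = 1.5714×0.02443×0.02291 + 0.99970×0.99974×1.00000 = 0.000879 + 0.999440 = 1.000319.
Q̄ = (S₀/π) × [bracket] = (2756/π) × 1.000319 = 877.54 W/m².
Ratio Q̄_A / Q̄_B = 450.82 / 877.54 = 0.5137.

Q̄_A / Q̄_B ≈ 0.514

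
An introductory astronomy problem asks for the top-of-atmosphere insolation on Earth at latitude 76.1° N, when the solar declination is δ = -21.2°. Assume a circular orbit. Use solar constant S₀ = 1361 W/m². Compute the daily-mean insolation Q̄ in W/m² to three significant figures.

cos H₀ = −tan(+76.1°) tan(-21.200°) = 1.5673 ≥ 1 ⇒ polar night, H₀ = 0 and Q̄ = 0.

Q̄ ≈ 0.00 W/m²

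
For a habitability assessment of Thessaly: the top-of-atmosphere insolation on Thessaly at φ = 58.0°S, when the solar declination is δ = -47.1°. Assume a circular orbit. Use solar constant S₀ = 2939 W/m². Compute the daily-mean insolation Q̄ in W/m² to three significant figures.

Q̄ ≈ 1.83e+03 W/m²

cos H₀ = −tan(-58.0°) tan(-47.100°) = -1.7222 ≤ −1 ⇒ polar day, H₀ = π.
Bracket: H₀ sin φ sin δ + cos φ cos δ sin H₀ = 3.1416×-0.84805×-0.73254 + 0.52992×0.68072×0.00000 = 1.951658 + 0.000000 = 1.951658.
Q̄ = (S₀/π) × [bracket] = (2939/π) × 1.951658 = 1826 W/m².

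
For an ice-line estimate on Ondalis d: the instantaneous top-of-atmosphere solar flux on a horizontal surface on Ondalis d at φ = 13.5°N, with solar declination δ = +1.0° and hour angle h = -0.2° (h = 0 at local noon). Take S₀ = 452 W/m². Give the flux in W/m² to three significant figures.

441 W/m²

cos θ_z = sin φ sin δ + cos φ cos δ cos h = 0.004074 + 0.972216 = 0.976290.
Flux = S₀ · cos θ_z = 452 × 0.976290 = 441.3 W/m².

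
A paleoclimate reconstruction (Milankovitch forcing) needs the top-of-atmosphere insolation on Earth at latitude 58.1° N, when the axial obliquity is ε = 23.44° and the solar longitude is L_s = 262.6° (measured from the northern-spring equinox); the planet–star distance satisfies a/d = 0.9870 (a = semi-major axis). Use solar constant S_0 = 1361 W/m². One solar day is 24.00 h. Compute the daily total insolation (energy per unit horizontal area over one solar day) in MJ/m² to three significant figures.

2.93 MJ/m²

Solar declination: sin δ = sin ε · sin L_s = sin 23.44° × sin 262.6° = -0.39448, so δ = -23.233°.
cos h₀ = −tan(+58.1°) tan(-23.233°) = 0.6897, h₀ = 0.8097 rad.
Bracket: h₀ sin ϕ sin δ + cos ϕ cos δ sin h₀ = 0.8097×0.84897×-0.39448 + 0.52844×0.91891×0.72411 = -0.271170 + 0.351620 = 0.080450.
Inverse-square distance factor (a/d)² = 0.9870² = 0.974169.
Q̄ = (S_0/π) × 0.974169 × [bracket] = (1361/π) × 0.974169 × 0.080450 = 33.952 W/m².
Daily total = Q̄ × 24.00 h × 3600 s/h = 33.952 × 24.00 × 3600 / 10⁶ = 2.933 MJ/m².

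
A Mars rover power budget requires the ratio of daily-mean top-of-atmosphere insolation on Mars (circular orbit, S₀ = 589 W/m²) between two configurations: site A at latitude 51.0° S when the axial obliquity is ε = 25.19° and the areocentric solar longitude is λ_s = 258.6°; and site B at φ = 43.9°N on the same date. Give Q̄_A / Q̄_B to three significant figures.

— Configuration A (φ=-51.0°):
sin δ = sin 25.19° × sin 258.6° = -0.41722, so δ = -24.659°.
cos H₀ = −tan(-51.0°) tan(-24.659°) = -0.5669, H₀ = 2.1736 rad.
Bracket: H₀ sin φ sin δ + cos φ cos δ sin H₀ = 2.1736×-0.77715×-0.41722 + 0.62932×0.90880×0.82377 = 0.704774 + 0.471135 = 1.175909.
Q̄ = (S₀/π) × [bracket] = (589/π) × 1.175909 = 220.46 W/m².
— Configuration B (φ=+43.9°):
cos H₀ = −tan(+43.9°) tan(-24.659°) = 0.4418, H₀ = 1.1132 rad.
Bracket: H₀ sin φ sin δ + cos φ cos δ sin H₀ = 1.1132×0.69340×-0.41722 + 0.72055×0.90880×0.89712 = -0.322049 + 0.587466 = 0.265417.
Q̄ = (S₀/π) × [bracket] = (589/π) × 0.265417 = 49.762 W/m².
Ratio Q̄_A / Q̄_B = 220.46 / 49.762 = 4.430.

Q̄_A / Q̄_B ≈ 4.43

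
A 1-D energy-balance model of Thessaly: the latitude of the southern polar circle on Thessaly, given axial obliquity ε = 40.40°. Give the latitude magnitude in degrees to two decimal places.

The polar circle is the lowest latitude that experiences at least one full rotation of continuous darkness at the northern-summer solstice; it lies at |ϕ| = 90° − ε = 90° − 40.40° = 49.60°.

49.60°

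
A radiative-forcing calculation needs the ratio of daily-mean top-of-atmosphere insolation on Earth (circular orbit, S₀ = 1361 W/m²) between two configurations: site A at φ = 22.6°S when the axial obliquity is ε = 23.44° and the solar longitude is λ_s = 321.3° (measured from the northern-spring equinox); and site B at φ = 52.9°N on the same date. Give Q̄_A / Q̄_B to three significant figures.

— Configuration A (φ=-22.6°):
Solar declination: sin δ = sin ε · sin λ_s = sin 23.44° × sin 321.3° = -0.24871, so δ = -14.401°.
cos H₀ = −tan(-22.6°) tan(-14.401°) = -0.1069, H₀ = 1.6779 rad.
Bracket: H₀ sin φ sin δ + cos φ cos δ sin H₀ = 1.6779×-0.38430×-0.24871 + 0.92321×0.96858×0.99427 = 0.160372 + 0.889079 = 1.049451.
Q̄ = (S₀/π) × [bracket] = (1361/π) × 1.049451 = 454.64 W/m².
— Configuration B (φ=+52.9°):
cos H₀ = −tan(+52.9°) tan(-14.401°) = 0.3395, H₀ = 1.2244 rad.
Bracket: H₀ sin φ sin δ + cos φ cos δ sin H₀ = 1.2244×0.79758×-0.24871 + 0.60321×0.96858×0.94060 = -0.242879 + 0.549552 = 0.306673.
Q̄ = (S₀/π) × [bracket] = (1361/π) × 0.306673 = 132.86 W/m².
Ratio Q̄_A / Q̄_B = 454.64 / 132.86 = 3.422.

Q̄_A / Q̄_B ≈ 3.42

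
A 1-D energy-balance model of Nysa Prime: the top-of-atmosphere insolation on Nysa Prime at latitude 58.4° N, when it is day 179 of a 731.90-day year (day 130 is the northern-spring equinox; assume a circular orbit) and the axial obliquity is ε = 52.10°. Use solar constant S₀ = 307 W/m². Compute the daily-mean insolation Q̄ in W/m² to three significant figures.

Solar longitude: λ_s = 360° × (179 − 130)/731.90 = 24.102°.
sin δ = sin 52.10° × sin 24.102° = 0.32223, so δ = +18.798°.
cos H₀ = −tan(+58.4°) tan(+18.798°) = -0.5533, H₀ = 2.1571 rad.
Bracket: H₀ sin φ sin δ + cos φ cos δ sin H₀ = 2.1571×0.85173×0.32223 + 0.52399×0.94666×0.83299 = 0.592022 + 0.413197 = 1.005219.
Q̄ = (S₀/π) × [bracket] = (307/π) × 1.005219 = 98.23 W/m².

Q̄ ≈ 98.2 W/m²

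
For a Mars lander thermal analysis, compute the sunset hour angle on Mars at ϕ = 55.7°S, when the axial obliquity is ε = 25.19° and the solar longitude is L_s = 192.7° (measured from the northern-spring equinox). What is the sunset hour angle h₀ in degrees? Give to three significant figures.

h₀ = 97.9°

Solar declination: sin δ = sin ε · sin L_s = sin 25.19° × sin 192.7° = -0.09357, so δ = -5.369°.
cos h₀ = −tan ϕ · tan δ = −tan(-55.7°) × tan(-5.369°) = -0.1378, so h₀ = 1.7090 rad = 97.92°.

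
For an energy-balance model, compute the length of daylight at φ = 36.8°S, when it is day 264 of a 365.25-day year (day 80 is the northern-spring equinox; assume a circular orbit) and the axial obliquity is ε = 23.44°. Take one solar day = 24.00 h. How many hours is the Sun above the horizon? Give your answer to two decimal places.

12.05 h

Solar longitude: λ_s = 360° × (264 − 80)/365.25 = 181.355°.
sin δ = sin 23.44° × sin 181.355° = -0.00941, so δ = -0.539°.
cos H₀ = −tan φ · tan δ = −tan(-36.8°) × tan(-0.539°) = -0.0070, so H₀ = 1.5778 rad = 90.40°.
Daylight = 2H₀/(2π) × 24.00 h = (1.5778/π) × 24.00 = 12.05 h.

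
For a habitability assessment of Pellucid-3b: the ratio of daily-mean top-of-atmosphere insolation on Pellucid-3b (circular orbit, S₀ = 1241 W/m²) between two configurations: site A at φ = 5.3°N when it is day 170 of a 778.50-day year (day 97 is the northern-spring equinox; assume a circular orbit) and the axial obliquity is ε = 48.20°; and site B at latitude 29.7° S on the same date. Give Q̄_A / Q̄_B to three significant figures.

Q̄_A / Q̄_B ≈ 1.95

— Configuration A (φ=+5.3°):
Solar longitude: λ_s = 360° × (170 − 97)/778.50 = 33.757°.
sin δ = sin 48.20° × sin 33.757° = 0.41424, so δ = +24.472°.
cos H₀ = −tan(+5.3°) tan(+24.472°) = -0.0422, H₀ = 1.6130 rad.
Bracket: H₀ sin φ sin δ + cos φ cos δ sin H₀ = 1.6130×0.09237×0.41424 + 0.99572×0.91017×0.99911 = 0.061719 + 0.905468 = 0.967187.
Q̄ = (S₀/π) × [bracket] = (1241/π) × 0.967187 = 382.06 W/m².
— Configuration B (φ=-29.7°):
cos H₀ = −tan(-29.7°) tan(+24.472°) = 0.2596, H₀ = 1.3082 rad.
Bracket: H₀ sin φ sin δ + cos φ cos δ sin H₀ = 1.3082×-0.49546×0.41424 + 0.86863×0.91017×0.96572 = -0.268494 + 0.763499 = 0.495005.
Q̄ = (S₀/π) × [bracket] = (1241/π) × 0.495005 = 195.54 W/m².
Ratio Q̄_A / Q̄_B = 382.06 / 195.54 = 1.954.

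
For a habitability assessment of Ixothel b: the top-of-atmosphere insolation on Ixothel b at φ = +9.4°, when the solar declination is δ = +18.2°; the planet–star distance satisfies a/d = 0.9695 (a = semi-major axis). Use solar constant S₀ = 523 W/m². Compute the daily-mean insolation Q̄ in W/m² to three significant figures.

Q̄ ≈ 159 W/m²

cos H₀ = −tan(+9.4°) tan(+18.200°) = -0.0544, H₀ = 1.6253 rad.
Bracket: H₀ sin φ sin δ + cos φ cos δ sin H₀ = 1.6253×0.16333×0.31233 + 0.98657×0.94997×0.99852 = 0.082911 + 0.935825 = 1.018736.
Inverse-square distance factor (a/d)² = 0.9695² = 0.939930.
Q̄ = (S₀/π) × 0.939930 × [bracket] = (523/π) × 0.939930 × 1.018736 = 159.4 W/m².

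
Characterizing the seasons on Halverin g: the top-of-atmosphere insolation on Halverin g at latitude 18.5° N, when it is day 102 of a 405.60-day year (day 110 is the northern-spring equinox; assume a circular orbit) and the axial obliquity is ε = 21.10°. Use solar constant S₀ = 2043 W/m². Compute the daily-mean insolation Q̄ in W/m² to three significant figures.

Solar longitude: λ_s = 360° × (102 − 110)/405.60 = -7.101°, i.e. -7.101° + 360° = 352.899°.
sin δ = sin 21.10° × sin 352.899° = -0.04450, so δ = -2.550°.
cos H₀ = −tan(+18.5°) tan(-2.550°) = 0.0149, H₀ = 1.5559 rad.
Bracket: H₀ sin φ sin δ + cos φ cos δ sin H₀ = 1.5559×0.31730×-0.04450 + 0.94832×0.99901×0.99989 = -0.021969 + 0.947277 = 0.925308.
Q̄ = (S₀/π) × [bracket] = (2043/π) × 0.925308 = 601.7 W/m².

Q̄ ≈ 602 W/m²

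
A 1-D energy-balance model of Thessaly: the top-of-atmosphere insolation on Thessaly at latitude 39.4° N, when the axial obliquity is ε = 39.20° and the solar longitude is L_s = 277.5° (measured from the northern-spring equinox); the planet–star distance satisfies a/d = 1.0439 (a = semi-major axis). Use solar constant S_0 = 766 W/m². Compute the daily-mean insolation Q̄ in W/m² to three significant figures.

Solar declination: sin δ = sin ε · sin L_s = sin 39.20° × sin 277.5° = -0.62662, so δ = -38.801°.
cos h₀ = −tan(+39.4°) tan(-38.801°) = 0.6605, h₀ = 0.8494 rad.
Bracket: h₀ sin ϕ sin δ + cos ϕ cos δ sin h₀ = 0.8494×0.63473×-0.62662 + 0.77273×0.77932×0.75086 = -0.337836 + 0.452171 = 0.114335.
Inverse-square distance factor (a/d)² = 1.0439² = 1.089727.
Q̄ = (S_0/π) × 1.089727 × [bracket] = (766/π) × 1.089727 × 0.114335 = 30.38 W/m².

Q̄ ≈ 30.4 W/m²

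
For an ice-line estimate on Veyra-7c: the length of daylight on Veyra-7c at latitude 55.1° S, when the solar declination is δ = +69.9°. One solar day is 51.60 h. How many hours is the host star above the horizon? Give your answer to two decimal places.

cos h₀ = −tan ϕ · tan δ = 3.9171 ≥ 1, so the host star never rises (polar night) and h₀ = 0.
Daylight = 2h₀/(2π) × 51.60 h = (0.0000/π) × 51.60 = 0.00 h.

0.00 h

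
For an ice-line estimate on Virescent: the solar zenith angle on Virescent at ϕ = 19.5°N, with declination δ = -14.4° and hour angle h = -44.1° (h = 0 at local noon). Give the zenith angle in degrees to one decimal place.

cos θ_z = sin ϕ sin δ + cos ϕ cos δ cos h = -0.083014 + 0.655668 = 0.572654.
θ_z = arccos(0.572654) = 55.1°.

θ_z = 55.1°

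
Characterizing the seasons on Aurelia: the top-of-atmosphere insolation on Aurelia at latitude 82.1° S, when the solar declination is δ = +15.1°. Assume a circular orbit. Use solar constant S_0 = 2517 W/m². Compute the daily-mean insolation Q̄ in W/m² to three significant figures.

cos h₀ = −tan(-82.1°) tan(+15.100°) = 1.9445 ≥ 1 ⇒ polar night, h₀ = 0 and Q̄ = 0.

Q̄ ≈ 0.00 W/m²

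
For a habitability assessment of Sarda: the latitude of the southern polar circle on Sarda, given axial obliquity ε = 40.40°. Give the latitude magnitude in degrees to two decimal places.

49.60°

The polar circle is the lowest latitude that experiences at least one full rotation of continuous darkness at the northern-summer solstice; it lies at |ϕ| = 90° − ε = 90° − 40.40° = 49.60°.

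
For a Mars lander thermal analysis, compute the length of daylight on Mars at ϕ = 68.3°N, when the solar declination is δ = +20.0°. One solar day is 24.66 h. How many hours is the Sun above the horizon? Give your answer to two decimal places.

21.39 h

cos h₀ = −tan ϕ · tan δ = −tan(+68.3°) × tan(+20.000°) = -0.9146, so h₀ = 2.7254 rad = 156.15°.
Daylight = 2h₀/(2π) × 24.66 h = (2.7254/π) × 24.66 = 21.39 h.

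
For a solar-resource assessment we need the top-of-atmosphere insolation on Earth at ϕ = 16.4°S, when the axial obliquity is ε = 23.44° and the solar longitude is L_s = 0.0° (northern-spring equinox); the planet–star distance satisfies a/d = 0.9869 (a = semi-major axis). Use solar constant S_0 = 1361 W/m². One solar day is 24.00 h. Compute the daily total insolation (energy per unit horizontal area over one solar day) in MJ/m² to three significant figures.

Solar declination: sin δ = sin ε · sin L_s = sin 23.44° × sin 0.0° = 0.00000, so δ = +0.000°.
cos h₀ = −tan(-16.4°) tan(+0.000°) = 0.0000, h₀ = 1.5708 rad.
Bracket: h₀ sin ϕ sin δ + cos ϕ cos δ sin h₀ = 1.5708×-0.28234×0.00000 + 0.95931×1.00000×1.00000 = -0.000000 + 0.959310 = 0.959310.
Inverse-square distance factor (a/d)² = 0.9869² = 0.973972.
Q̄ = (S_0/π) × 0.973972 × [bracket] = (1361/π) × 0.973972 × 0.959310 = 404.78 W/m².
Daily total = Q̄ × 24.00 h × 3600 s/h = 404.78 × 24.00 × 3600 / 10⁶ = 34.97 MJ/m².

35.0 MJ/m²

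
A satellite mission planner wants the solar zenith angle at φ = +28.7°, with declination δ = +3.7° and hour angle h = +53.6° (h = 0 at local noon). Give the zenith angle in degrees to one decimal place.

cos θ_z = sin φ sin δ + cos φ cos δ cos h = 0.030990 + 0.519430 = 0.550420.
θ_z = arccos(0.550420) = 56.6°.

θ_z = 56.6°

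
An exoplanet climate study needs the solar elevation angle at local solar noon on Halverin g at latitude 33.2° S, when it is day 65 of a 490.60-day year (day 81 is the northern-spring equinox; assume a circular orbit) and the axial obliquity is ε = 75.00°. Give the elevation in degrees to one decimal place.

Solar longitude: L_s = 360° × (65 − 81)/490.60 = -11.741°, i.e. -11.741° + 360° = 348.259°.
sin δ = sin 75.00° × sin 348.259° = -0.19655, so δ = -11.335°.
At local noon the hour angle is zero, so the zenith angle equals |ϕ − δ| = |-33.2° − (-11.335°)| = 21.865°.
Elevation = 90° − 21.865° = 68.1°.

68.1°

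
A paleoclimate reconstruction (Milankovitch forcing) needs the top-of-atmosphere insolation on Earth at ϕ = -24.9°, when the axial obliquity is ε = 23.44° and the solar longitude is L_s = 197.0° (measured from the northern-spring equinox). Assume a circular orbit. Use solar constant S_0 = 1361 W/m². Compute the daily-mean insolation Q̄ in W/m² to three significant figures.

Q̄ ≈ 424 W/m²

Solar declination: sin δ = sin ε · sin L_s = sin 23.44° × sin 197.0° = -0.11630, so δ = -6.679°.
cos h₀ = −tan(-24.9°) tan(-6.679°) = -0.0544, h₀ = 1.6252 rad.
Bracket: h₀ sin ϕ sin δ + cos ϕ cos δ sin h₀ = 1.6252×-0.42104×-0.11630 + 0.90704×0.99321×0.99852 = 0.079581 + 0.899548 = 0.979129.
Q̄ = (S_0/π) × [bracket] = (1361/π) × 0.979129 = 424.2 W/m².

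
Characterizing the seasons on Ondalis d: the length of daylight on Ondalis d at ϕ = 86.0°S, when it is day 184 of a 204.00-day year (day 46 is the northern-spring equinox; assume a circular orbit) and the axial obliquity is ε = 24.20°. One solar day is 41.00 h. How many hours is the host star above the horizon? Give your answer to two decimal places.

41.00 h

Solar longitude: L_s = 360° × (184 − 46)/204.00 = 243.529°.
sin δ = sin 24.20° × sin 243.529° = -0.36695, so δ = -21.528°.
Sunrise equation: cos h₀ = −tan ϕ · tan δ = -5.6411 ≤ −1, so the host star never sets (polar day) and h₀ = π.
Daylight = 2h₀/(2π) × 41.00 h = (3.1416/π) × 41.00 = 41.00 h.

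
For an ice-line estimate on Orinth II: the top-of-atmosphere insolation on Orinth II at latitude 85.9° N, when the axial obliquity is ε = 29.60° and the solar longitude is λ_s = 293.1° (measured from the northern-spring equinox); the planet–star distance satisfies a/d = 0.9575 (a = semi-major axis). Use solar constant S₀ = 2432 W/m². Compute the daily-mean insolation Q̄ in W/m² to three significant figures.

Solar declination: sin δ = sin ε · sin λ_s = sin 29.60° × sin 293.1° = -0.45434, so δ = -27.022°.
cos H₀ = −tan(+85.9°) tan(-27.022°) = 7.1151 ≥ 1 ⇒ polar night, H₀ = 0 and Q̄ = 0.
Inverse-square distance factor (a/d)² = 0.9575² = 0.916806.

Q̄ ≈ 0.00 W/m²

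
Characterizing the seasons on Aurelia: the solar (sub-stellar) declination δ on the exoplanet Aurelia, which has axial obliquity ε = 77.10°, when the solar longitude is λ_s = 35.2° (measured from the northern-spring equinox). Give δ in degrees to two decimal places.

δ = +34.19°

sin δ = sin ε · sin λ_s = sin 77.10° × sin 35.2° = 0.561884.
δ = arcsin(0.561884) = +34.19°.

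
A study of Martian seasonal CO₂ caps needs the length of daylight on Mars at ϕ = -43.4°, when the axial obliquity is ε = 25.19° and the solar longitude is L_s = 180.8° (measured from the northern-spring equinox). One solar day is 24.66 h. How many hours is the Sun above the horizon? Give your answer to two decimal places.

Solar declination: sin δ = sin ε · sin L_s = sin 25.19° × sin 180.8° = -0.00594, so δ = -0.340°.
cos h₀ = −tan ϕ · tan δ = −tan(-43.4°) × tan(-0.340°) = -0.0056, so h₀ = 1.5764 rad = 90.32°.
Daylight = 2h₀/(2π) × 24.66 h = (1.5764/π) × 24.66 = 12.37 h.

12.37 h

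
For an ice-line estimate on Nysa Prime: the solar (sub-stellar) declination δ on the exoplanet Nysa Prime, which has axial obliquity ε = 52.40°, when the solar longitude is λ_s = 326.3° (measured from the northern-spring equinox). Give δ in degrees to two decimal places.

sin δ = sin ε · sin λ_s = sin 52.40° × sin 326.3° = -0.439597.
δ = arcsin(-0.439597) = -26.08°.

δ = -26.08°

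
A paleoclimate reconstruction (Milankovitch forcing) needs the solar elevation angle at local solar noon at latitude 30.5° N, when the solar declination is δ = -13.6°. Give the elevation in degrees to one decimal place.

At local noon the hour angle is zero, so the zenith angle equals |ϕ − δ| = |+30.5° − (-13.600°)| = 44.100°.
Elevation = 90° − 44.100° = 45.9°.

45.9°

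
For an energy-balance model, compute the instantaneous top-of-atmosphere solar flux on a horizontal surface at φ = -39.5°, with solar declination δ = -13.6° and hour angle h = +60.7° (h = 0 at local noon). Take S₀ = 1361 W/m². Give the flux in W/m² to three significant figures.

703 W/m²

cos θ_z = sin φ sin δ + cos φ cos δ cos h = 0.149569 + 0.367031 = 0.516600.
Flux = S₀ · cos θ_z = 1361 × 0.516600 = 703.1 W/m².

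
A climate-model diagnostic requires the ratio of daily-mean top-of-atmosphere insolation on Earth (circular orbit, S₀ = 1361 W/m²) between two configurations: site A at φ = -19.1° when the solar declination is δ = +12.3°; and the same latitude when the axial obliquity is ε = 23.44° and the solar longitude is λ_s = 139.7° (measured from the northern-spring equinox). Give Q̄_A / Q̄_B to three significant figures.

Q̄_A / Q̄_B ≈ 1.04

— Configuration A (φ=-19.1°):
cos H₀ = −tan(-19.1°) tan(+12.300°) = 0.0755, H₀ = 1.4952 rad.
Bracket: H₀ sin φ sin δ + cos φ cos δ sin H₀ = 1.4952×-0.32722×0.21303 + 0.94495×0.97705×0.99715 = -0.104227 + 0.920632 = 0.816405.
Q̄ = (S₀/π) × [bracket] = (1361/π) × 0.816405 = 353.68 W/m².
— Configuration B (φ=-19.1°):
Solar declination: sin δ = sin ε · sin λ_s = sin 23.44° × sin 139.7° = 0.25729, so δ = +14.909°.
cos H₀ = −tan(-19.1°) tan(+14.909°) = 0.0922, H₀ = 1.4785 rad.
Bracket: H₀ sin φ sin δ + cos φ cos δ sin H₀ = 1.4785×-0.32722×0.25729 + 0.94495×0.96634×0.99574 = -0.124476 + 0.909253 = 0.784777.
Q̄ = (S₀/π) × [bracket] = (1361/π) × 0.784777 = 339.98 W/m².
Ratio Q̄_A / Q̄_B = 353.68 / 339.98 = 1.040.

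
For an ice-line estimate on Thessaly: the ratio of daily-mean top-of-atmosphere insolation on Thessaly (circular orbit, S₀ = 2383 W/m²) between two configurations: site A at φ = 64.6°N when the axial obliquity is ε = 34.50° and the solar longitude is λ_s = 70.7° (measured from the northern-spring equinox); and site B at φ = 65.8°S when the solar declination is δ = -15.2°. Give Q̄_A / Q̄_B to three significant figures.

Q̄_A / Q̄_B ≈ 1.79

— Configuration A (φ=+64.6°):
Solar declination: sin δ = sin ε · sin λ_s = sin 34.50° × sin 70.7° = 0.53457, so δ = +32.315°.
cos H₀ = −tan(+64.6°) tan(+32.315°) = -1.3321 ≤ −1 ⇒ polar day, H₀ = π.
Bracket: H₀ sin φ sin δ + cos φ cos δ sin H₀ = 3.1416×0.90334×0.53457 + 0.42894×0.84512×0.00000 = 1.517074 + 0.000000 = 1.517074.
Q̄ = (S₀/π) × [bracket] = (2383/π) × 1.517074 = 1150.7 W/m².
— Configuration B (φ=-65.8°):
cos H₀ = −tan(-65.8°) tan(-15.200°) = -0.6045, H₀ = 2.2200 rad.
Bracket: H₀ sin φ sin δ + cos φ cos δ sin H₀ = 2.2200×-0.91212×-0.26219 + 0.40992×0.96502×0.79657 = 0.530910 + 0.315108 = 0.846018.
Q̄ = (S₀/π) × [bracket] = (2383/π) × 0.846018 = 641.73 W/m².
Ratio Q̄_A / Q̄_B = 1150.7 / 641.73 = 1.793.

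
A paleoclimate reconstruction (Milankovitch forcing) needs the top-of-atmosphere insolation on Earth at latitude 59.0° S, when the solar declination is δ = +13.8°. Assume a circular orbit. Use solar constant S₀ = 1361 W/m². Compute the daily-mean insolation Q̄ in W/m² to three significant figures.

Q̄ ≈ 95.9 W/m²

cos H₀ = −tan(-59.0°) tan(+13.800°) = 0.4088, H₀ = 1.1497 rad.
Bracket: H₀ sin φ sin δ + cos φ cos δ sin H₀ = 1.1497×-0.85717×0.23853 + 0.51504×0.97113×0.91263 = -0.235069 + 0.456471 = 0.221402.
Q̄ = (S₀/π) × [bracket] = (1361/π) × 0.221402 = 95.92 W/m².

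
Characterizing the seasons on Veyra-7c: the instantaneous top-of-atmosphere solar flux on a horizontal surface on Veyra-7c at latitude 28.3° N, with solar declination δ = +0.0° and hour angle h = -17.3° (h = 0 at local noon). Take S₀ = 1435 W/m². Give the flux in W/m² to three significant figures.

cos θ_z = sin φ sin δ + cos φ cos δ cos h = 0.000000 + 0.840645 = 0.840645.
Flux = S₀ · cos θ_z = 1435 × 0.840645 = 1206 W/m².

1.21e+03 W/m²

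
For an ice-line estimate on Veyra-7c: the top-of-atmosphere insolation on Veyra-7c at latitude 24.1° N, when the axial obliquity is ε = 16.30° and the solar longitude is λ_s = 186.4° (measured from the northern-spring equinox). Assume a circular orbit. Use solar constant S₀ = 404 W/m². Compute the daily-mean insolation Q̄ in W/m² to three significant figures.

Q̄ ≈ 115 W/m²

Solar declination: sin δ = sin ε · sin λ_s = sin 16.30° × sin 186.4° = -0.03129, so δ = -1.793°.
cos H₀ = −tan(+24.1°) tan(-1.793°) = 0.0140, H₀ = 1.5568 rad.
Bracket: H₀ sin φ sin δ + cos φ cos δ sin H₀ = 1.5568×0.40833×-0.03129 + 0.91283×0.99951×0.99990 = -0.019891 + 0.912291 = 0.892400.
Q̄ = (S₀/π) × [bracket] = (404/π) × 0.892400 = 114.8 W/m².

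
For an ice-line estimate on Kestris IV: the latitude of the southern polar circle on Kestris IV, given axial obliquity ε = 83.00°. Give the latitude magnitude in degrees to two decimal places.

7.00°

The polar circle is the lowest latitude that experiences at least one full rotation of continuous darkness at the northern-summer solstice; it lies at |φ| = 90° − ε = 90° − 83.00° = 7.00°.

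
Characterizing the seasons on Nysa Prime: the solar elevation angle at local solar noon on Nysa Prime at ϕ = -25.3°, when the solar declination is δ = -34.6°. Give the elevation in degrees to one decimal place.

80.7°

At local noon the hour angle is zero, so the zenith angle equals |ϕ − δ| = |-25.3° − (-34.600°)| = 9.300°.
Elevation = 90° − 9.300° = 80.7°.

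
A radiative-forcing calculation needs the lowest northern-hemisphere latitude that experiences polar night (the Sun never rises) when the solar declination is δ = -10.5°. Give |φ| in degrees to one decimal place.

Polar night requires cos H₀ = −tan φ tan δ ≥ 1, i.e. tan φ tan δ ≤ −1.
The boundary is |tan φ| · |tan δ| = 1, so |φ| = 90° − |δ| = 90° − 10.5° = 79.5° in the northern hemisphere.

|φ| = 79.5°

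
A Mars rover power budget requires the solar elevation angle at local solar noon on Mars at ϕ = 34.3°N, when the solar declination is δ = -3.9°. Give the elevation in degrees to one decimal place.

At local noon the hour angle is zero, so the zenith angle equals |ϕ − δ| = |+34.3° − (-3.900°)| = 38.200°.
Elevation = 90° − 38.200° = 51.8°.

51.8°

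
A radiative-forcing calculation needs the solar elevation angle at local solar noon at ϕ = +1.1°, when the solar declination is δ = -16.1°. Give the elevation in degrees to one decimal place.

72.8°

At local noon the hour angle is zero, so the zenith angle equals |ϕ − δ| = |+1.1° − (-16.100°)| = 17.200°.
Elevation = 90° − 17.200° = 72.8°.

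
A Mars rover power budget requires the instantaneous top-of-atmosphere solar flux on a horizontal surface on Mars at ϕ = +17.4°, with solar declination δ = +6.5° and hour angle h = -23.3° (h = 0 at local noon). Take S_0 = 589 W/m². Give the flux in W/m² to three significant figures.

cos θ_z = sin ϕ sin δ + cos ϕ cos δ cos h = 0.033852 + 0.870785 = 0.904637.
Flux = S_0 · cos θ_z = 589 × 0.904637 = 532.8 W/m².

533 W/m²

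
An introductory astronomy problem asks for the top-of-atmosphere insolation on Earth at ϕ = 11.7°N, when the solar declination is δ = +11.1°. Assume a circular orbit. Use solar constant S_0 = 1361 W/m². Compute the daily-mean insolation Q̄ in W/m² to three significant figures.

Q̄ ≈ 443 W/m²

cos h₀ = −tan(+11.7°) tan(+11.100°) = -0.0406, h₀ = 1.6114 rad.
Bracket: h₀ sin ϕ sin δ + cos ϕ cos δ sin h₀ = 1.6114×0.20279×0.19252 + 0.97922×0.98129×0.99917 = 0.062911 + 0.960101 = 1.023012.
Q̄ = (S_0/π) × [bracket] = (1361/π) × 1.023012 = 443.2 W/m².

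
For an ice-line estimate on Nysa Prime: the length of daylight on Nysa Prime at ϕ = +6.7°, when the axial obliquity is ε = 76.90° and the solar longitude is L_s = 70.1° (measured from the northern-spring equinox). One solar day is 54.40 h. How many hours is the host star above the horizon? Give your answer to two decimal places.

Solar declination: sin δ = sin ε · sin L_s = sin 76.90° × sin 70.1° = 0.91582, so δ = +66.322°.
cos h₀ = −tan ϕ · tan δ = −tan(+6.7°) × tan(+66.322°) = -0.2679, so h₀ = 1.8420 rad = 105.54°.
Daylight = 2h₀/(2π) × 54.40 h = (1.8420/π) × 54.40 = 31.90 h.

31.90 h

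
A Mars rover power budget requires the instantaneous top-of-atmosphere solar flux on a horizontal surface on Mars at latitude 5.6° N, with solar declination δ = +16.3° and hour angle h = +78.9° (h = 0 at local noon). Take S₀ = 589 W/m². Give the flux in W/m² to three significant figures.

cos θ_z = sin φ sin δ + cos φ cos δ cos h = 0.027388 + 0.183902 = 0.211290.
Flux = S₀ · cos θ_z = 589 × 0.211290 = 124.4 W/m².

124 W/m²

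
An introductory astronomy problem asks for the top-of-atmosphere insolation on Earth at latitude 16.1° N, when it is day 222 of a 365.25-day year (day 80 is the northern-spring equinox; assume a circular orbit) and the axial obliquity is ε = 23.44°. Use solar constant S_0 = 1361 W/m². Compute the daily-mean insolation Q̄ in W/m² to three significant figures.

Solar longitude: L_s = 360° × (222 − 80)/365.25 = 139.959°.
sin δ = sin 23.44° × sin 139.959° = 0.25591, so δ = +14.828°.
cos h₀ = −tan(+16.1°) tan(+14.828°) = -0.0764, h₀ = 1.6473 rad.
Bracket: h₀ sin ϕ sin δ + cos ϕ cos δ sin h₀ = 1.6473×0.27731×0.25591 + 0.96078×0.96670×0.99708 = 0.116903 + 0.926074 = 1.042977.
Q̄ = (S_0/π) × [bracket] = (1361/π) × 1.042977 = 451.8 W/m².

Q̄ ≈ 452 W/m²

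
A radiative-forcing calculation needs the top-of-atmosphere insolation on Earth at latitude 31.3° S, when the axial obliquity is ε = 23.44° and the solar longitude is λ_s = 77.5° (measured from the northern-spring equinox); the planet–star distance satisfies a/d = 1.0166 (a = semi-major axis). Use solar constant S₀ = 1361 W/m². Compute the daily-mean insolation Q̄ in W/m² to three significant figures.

Solar declination: sin δ = sin ε · sin λ_s = sin 23.44° × sin 77.5° = 0.38836, so δ = +22.852°.
cos H₀ = −tan(-31.3°) tan(+22.852°) = 0.2562, H₀ = 1.3117 rad.
Bracket: H₀ sin φ sin δ + cos φ cos δ sin H₀ = 1.3117×-0.51952×0.38836 + 0.85446×0.92151×0.96661 = -0.264650 + 0.761102 = 0.496452.
Inverse-square distance factor (a/d)² = 1.0166² = 1.033476.
Q̄ = (S₀/π) × 1.033476 × [bracket] = (1361/π) × 1.033476 × 0.496452 = 222.3 W/m².

Q̄ ≈ 222 W/m²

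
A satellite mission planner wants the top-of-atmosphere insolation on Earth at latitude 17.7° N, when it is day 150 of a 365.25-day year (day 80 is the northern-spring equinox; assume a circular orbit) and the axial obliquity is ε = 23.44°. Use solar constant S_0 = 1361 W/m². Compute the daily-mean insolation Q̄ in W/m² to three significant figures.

Solar longitude: L_s = 360° × (150 − 80)/365.25 = 68.994°.
sin δ = sin 23.44° × sin 68.994° = 0.37135, so δ = +21.799°.
cos h₀ = −tan(+17.7°) tan(+21.799°) = -0.1276, h₀ = 1.6988 rad.
Bracket: h₀ sin ϕ sin δ + cos ϕ cos δ sin h₀ = 1.6988×0.30403×0.37135 + 0.95266×0.92849×0.99182 = 0.191797 + 0.877300 = 1.069097.
Q̄ = (S_0/π) × [bracket] = (1361/π) × 1.069097 = 463.2 W/m².

Q̄ ≈ 463 W/m²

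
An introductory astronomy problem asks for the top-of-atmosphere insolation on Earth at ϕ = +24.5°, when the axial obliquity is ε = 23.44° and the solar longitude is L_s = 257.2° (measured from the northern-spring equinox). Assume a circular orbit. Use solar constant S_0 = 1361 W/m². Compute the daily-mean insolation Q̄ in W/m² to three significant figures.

Q̄ ≈ 261 W/m²

Solar declination: sin δ = sin ε · sin L_s = sin 23.44° × sin 257.2° = -0.38790, so δ = -22.824°.
cos h₀ = −tan(+24.5°) tan(-22.824°) = 0.1918, h₀ = 1.3778 rad.
Bracket: h₀ sin ϕ sin δ + cos ϕ cos δ sin h₀ = 1.3778×0.41469×-0.38790 + 0.90996×0.92170×0.98143 = -0.221630 + 0.823135 = 0.601505.
Q̄ = (S_0/π) × [bracket] = (1361/π) × 0.601505 = 260.6 W/m².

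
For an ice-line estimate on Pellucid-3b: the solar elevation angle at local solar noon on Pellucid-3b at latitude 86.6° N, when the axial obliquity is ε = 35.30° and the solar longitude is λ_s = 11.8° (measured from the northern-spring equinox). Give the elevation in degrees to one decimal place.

10.2°

Solar declination: sin δ = sin ε · sin λ_s = sin 35.30° × sin 11.8° = 0.11817, so δ = +6.786°.
At local noon the hour angle is zero, so the zenith angle equals |φ − δ| = |+86.6° − (+6.786°)| = 79.814°.
Elevation = 90° − 79.814° = 10.2°.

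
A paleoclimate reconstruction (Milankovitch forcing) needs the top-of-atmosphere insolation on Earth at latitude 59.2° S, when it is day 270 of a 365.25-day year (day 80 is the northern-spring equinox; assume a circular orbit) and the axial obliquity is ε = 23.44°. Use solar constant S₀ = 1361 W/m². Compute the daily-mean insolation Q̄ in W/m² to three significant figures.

Q̄ ≈ 252 W/m²

Solar longitude: λ_s = 360° × (270 − 80)/365.25 = 187.269°.
sin δ = sin 23.44° × sin 187.269° = -0.05033, so δ = -2.885°.
cos H₀ = −tan(-59.2°) tan(-2.885°) = -0.0845, H₀ = 1.6554 rad.
Bracket: H₀ sin φ sin δ + cos φ cos δ sin H₀ = 1.6554×-0.85896×-0.05033 + 0.51204×0.99873×0.99642 = 0.071565 + 0.509559 = 0.581124.
Q̄ = (S₀/π) × [bracket] = (1361/π) × 0.581124 = 251.8 W/m².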